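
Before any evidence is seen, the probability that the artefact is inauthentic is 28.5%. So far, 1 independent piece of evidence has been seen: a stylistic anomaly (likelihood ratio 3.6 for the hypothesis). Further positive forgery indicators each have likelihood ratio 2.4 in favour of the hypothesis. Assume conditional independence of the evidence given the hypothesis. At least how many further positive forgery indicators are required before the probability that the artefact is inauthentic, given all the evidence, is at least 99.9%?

8

Prior odds = 0.285/0.715 = 57/143.
Bayes factor of the evidence already in hand = 3.6.
Odds after that evidence = (57/143) × 3.6 = 1026/715.
Target odds = 0.999/0.001 = 999.
Need 2.4ⁿ ≥ 999 ÷ (1026/715) = 26455/38.
2.4⁷ = 35831808/78125 falls short of 26455/38 but 2.4⁸ = 429981696/390625 reaches it, so n = 8.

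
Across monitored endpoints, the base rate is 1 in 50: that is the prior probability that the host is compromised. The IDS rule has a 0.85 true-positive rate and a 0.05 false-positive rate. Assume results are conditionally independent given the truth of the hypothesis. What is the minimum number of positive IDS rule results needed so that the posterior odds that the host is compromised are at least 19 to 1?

3

Prior odds: 0.02 ÷ 0.98 = 1/49.
Likelihood ratio of a positive result = 0.85/0.05 = 17.
Target odds = 19.
Need (1/49) × 17ⁿ ≥ 19, i.e. 17ⁿ ≥ 931.
17² = 289 falls short of 931 but 17³ = 4913 reaches it, so n = 3.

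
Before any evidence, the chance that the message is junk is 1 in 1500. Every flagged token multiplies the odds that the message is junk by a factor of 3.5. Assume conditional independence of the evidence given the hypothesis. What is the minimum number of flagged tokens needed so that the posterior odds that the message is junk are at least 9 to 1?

Prior odds: (1/1500) ÷ (1499/1500) = 1/1499.
Likelihood ratio per flagged token = 3.5.
Target odds = 9.
Need (1/1499) × 3.5ⁿ ≥ 9, i.e. 3.5ⁿ ≥ 13491.
3.5⁷ = 823543/128 falls short of 13491 but 3.5⁸ = 5764801/256 reaches it, so n = 8.

8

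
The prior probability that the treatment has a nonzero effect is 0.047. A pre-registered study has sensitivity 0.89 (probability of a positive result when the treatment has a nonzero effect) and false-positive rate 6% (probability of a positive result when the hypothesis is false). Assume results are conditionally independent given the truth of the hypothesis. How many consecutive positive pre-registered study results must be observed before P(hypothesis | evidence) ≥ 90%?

2

Prior odds = 0.047/0.953 = 47/953.
Likelihood ratio of a positive result = 0.89/0.06 = 89/6.
Target odds: 0.9 ÷ 0.1 = 9.
Require (89/6)ⁿ ≥ 9 ÷ (47/953) = 8577/47.
(89/6)¹ = 89/6 falls short of 8577/47 but (89/6)² = 7921/36 reaches it, so n = 2.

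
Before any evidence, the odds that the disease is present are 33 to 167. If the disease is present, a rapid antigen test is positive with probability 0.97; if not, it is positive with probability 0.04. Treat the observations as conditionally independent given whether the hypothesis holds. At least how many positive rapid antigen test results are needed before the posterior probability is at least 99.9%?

Prior odds = 33/167.
Likelihood ratio of a positive = 0.97/0.04 = 24.25.
Target odds: 0.999 ÷ 0.001 = 999.
Need (33/167) × 24.25ⁿ ≥ 999, i.e. 24.25ⁿ ≥ 55611/11.
24.25² = 588.0625 falls short of 55611/11 but 24.25³ = 912673/64 reaches it, so n = 3.

3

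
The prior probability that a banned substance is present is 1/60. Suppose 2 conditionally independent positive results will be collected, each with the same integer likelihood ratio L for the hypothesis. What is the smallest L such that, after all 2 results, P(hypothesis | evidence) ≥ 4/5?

Prior odds = (1/60)/(59/60) = 1/59.
Target odds = 0.8/0.2 = 4.
Need L² ≥ 4 ÷ (1/59) = 236.
15² = 225 < 236 ≤ 256 = 16², so L = 16.

16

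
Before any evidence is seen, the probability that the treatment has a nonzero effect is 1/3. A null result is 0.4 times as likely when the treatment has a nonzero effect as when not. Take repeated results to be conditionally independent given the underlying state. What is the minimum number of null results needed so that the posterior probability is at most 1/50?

4

Prior odds = (1/3)/(2/3) = 0.5.
Likelihood ratio per null result = 0.4.
Target posterior odds = 0.02/0.98 = 1/49.
Need 0.5 × 0.4ⁿ ≤ 1/49, i.e. 0.4ⁿ ≤ 2/49.
0.4³ = 0.064 is still above 2/49 but 0.4⁴ = 0.0256 is at or below it, so n = 4.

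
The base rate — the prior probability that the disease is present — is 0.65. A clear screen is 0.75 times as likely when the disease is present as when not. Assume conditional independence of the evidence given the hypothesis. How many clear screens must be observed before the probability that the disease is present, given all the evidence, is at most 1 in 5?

Prior odds: 0.65 ÷ 0.35 = 13/7.
Likelihood ratio per clear screen = 0.75.
Target odds: 0.2 ÷ 0.8 = 0.25.
Require 0.75ⁿ ≤ 0.25 ÷ (13/7) = 7/52.
0.75⁶ = 729/4096 is still above 7/52 but 0.75⁷ = 2187/16384 is at or below it, so n = 7.

7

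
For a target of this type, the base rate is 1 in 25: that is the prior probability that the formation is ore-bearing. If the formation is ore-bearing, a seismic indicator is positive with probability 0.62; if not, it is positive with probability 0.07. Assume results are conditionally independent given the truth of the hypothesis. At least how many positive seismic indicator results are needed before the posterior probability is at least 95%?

3

Prior odds = 0.04/0.96 = 1/24.
Likelihood ratio of a positive = 0.62/0.07 = 62/7.
Target posterior odds = 0.95/0.05 = 19.
Need (1/24) × (62/7)ⁿ ≥ 19, i.e. (62/7)ⁿ ≥ 456.
(62/7)² = 3844/49 falls short of 456 but (62/7)³ = 238328/343 reaches it, so n = 3.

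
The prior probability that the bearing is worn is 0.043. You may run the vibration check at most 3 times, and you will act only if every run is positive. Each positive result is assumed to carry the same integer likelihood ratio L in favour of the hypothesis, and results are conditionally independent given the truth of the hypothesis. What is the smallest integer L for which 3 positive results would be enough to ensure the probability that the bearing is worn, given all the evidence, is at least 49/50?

Prior odds = 0.043/0.957 = 43/957.
Target odds = 0.98/0.02 = 49.
Need L³ ≥ 49 ÷ (43/957) = 46893/43.
10³ = 1000 < 46893/43 ≤ 1331 = 11³, so L = 11.

11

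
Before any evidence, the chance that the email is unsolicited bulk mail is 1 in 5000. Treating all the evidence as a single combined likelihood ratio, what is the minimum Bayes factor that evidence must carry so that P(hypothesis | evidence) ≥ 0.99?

Prior odds = 0.0002/0.9998 = 1/4999.
Target odds = 0.99/0.01 = 99.
Required Bayes factor = 99 ÷ (1/4999) = 494901.

494901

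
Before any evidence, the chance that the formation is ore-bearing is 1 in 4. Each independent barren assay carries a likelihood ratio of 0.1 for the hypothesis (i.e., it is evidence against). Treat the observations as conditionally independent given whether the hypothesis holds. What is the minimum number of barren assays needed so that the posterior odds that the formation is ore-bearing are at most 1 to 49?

2

Prior odds = 0.25/0.75 = 1/3.
Likelihood ratio per barren assay = 0.1.
Target odds = 1/49.
Need (1/3) × 0.1ⁿ ≤ 1/49, i.e. 0.1ⁿ ≤ 3/49.
0.1¹ = 0.1 is still above 3/49 but 0.1² = 0.01 is at or below it, so n = 2.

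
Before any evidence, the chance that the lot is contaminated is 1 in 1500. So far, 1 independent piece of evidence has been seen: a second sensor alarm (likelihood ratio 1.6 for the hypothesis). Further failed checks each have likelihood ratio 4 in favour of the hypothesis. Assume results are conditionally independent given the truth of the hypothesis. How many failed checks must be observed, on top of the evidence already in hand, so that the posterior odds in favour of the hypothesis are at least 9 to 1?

Prior odds = (1/1500)/(1499/1500) = 1/1499.
Bayes factor of the evidence already in hand = 1.6.
Odds after that evidence = (1/1499) × 1.6 = 8/7495.
Target odds = 9.
Need 4ⁿ ≥ 9 ÷ (8/7495) = 8431.875.
4⁶ = 4096 falls short of 8431.875 but 4⁷ = 16384 reaches it, so n = 7.

7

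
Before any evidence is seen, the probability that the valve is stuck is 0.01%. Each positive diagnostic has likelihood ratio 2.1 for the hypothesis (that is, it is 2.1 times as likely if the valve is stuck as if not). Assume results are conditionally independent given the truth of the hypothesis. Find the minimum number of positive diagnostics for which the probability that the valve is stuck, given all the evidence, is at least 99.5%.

20

Prior odds = 0.0001/0.9999 = 1/9999.
Likelihood ratio per positive diagnostic = 2.1.
Target posterior odds = 0.995/0.005 = 199.
Require 2.1ⁿ ≥ 199 ÷ (1/9999) = 1989801.
2.1¹⁹ ≈1.32485e+06 falls short of 1989801 but 2.1²⁰ ≈2.78218e+06 reaches it, so n = 20.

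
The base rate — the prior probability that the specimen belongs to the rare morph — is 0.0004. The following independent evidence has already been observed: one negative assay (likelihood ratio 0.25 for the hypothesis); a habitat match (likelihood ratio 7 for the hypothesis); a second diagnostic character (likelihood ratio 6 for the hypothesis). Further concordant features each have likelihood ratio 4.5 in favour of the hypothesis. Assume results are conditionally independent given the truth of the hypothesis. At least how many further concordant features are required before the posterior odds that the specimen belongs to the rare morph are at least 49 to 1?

7

Prior odds = 0.0004/0.9996 = 1/2499.
Combined Bayes factor of the evidence already in hand = 0.25 × 7 × 6 = 10.5.
Odds after that evidence = (1/2499) × 10.5 = 1/238.
Target odds = 49.
Need 4.5ⁿ ≥ 49 ÷ (1/238) = 11662.
4.5⁶ = 8303.765625 falls short of 11662 but 4.5⁷ = 4782969/128 reaches it, so n = 7.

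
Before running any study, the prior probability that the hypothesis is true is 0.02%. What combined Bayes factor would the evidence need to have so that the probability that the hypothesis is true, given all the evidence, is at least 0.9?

Prior odds = 0.0002/0.9998 = 1/4999.
Target odds = 0.9/0.1 = 9.
Required Bayes factor = 9 ÷ (1/4999) = 44991.

44991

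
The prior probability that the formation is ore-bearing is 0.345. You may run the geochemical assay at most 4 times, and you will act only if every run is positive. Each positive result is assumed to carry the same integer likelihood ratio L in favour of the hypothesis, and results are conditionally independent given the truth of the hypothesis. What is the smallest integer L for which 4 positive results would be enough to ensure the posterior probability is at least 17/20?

Prior odds = 0.345/0.655 = 69/131.
Target odds = 0.85/0.15 = 17/3.
Need L⁴ ≥ 17/3 ÷ (69/131) = 2227/207.
1⁴ = 1 < 2227/207 ≤ 16 = 2⁴, so L = 2.

2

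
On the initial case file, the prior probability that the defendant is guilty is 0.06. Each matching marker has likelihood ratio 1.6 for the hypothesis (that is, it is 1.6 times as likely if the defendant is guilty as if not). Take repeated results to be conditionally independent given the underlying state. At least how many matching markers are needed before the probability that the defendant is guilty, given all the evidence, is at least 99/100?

Prior odds: 0.06 ÷ 0.94 = 3/47.
Likelihood ratio per matching marker = 1.6.
Target odds: 0.99 ÷ 0.01 = 99.
Need (3/47) × 1.6ⁿ ≥ 99, i.e. 1.6ⁿ ≥ 1551.
1.6¹⁵ ≈1152.92 falls short of 1551 but 1.6¹⁶ ≈1844.67 reaches it, so n = 16.

16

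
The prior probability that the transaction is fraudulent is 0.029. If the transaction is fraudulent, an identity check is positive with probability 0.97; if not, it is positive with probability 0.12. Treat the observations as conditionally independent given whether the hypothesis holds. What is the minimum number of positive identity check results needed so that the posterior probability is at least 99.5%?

5

Prior odds = 0.029/0.971 = 29/971.
Likelihood ratio of a positive = 0.97/0.12 = 97/12.
Target odds: 0.995 ÷ 0.005 = 199.
Need (29/971) × (97/12)ⁿ ≥ 199, i.e. (97/12)ⁿ ≥ 193229/29.
(97/12)⁴ = 88529281/20736 falls short of 193229/29 but (97/12)⁵ ≈34510.6 reaches it, so n = 5.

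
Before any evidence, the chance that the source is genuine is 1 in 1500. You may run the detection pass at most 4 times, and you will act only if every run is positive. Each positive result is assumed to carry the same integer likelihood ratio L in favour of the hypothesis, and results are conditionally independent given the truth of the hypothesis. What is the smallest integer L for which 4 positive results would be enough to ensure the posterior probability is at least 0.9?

Prior odds = (1/1500)/(1499/1500) = 1/1499.
Target odds = 0.9/0.1 = 9.
Need L⁴ ≥ 9 ÷ (1/1499) = 13491.
10⁴ = 10000 < 13491 ≤ 14641 = 11⁴, so L = 11.

11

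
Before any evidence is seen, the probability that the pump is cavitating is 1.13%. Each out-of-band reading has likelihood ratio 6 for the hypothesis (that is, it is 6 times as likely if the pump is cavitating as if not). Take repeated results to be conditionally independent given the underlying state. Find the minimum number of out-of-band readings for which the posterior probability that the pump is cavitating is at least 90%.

4

Prior odds: 0.0113 ÷ 0.9887 = 113/9887.
Likelihood ratio per out-of-band reading = 6.
Target posterior odds = 0.9/0.1 = 9.
Need (113/9887) × 6ⁿ ≥ 9, i.e. 6ⁿ ≥ 88983/113.
6³ = 216 falls short of 88983/113 but 6⁴ = 1296 reaches it, so n = 4.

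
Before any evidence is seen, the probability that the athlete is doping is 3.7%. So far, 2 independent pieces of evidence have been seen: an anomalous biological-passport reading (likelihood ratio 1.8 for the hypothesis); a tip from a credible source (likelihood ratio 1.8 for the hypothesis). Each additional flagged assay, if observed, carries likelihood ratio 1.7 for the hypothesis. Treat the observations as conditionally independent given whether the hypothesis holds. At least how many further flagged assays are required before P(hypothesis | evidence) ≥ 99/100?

13

Prior odds = 0.037/0.963 = 37/963.
Combined Bayes factor of the evidence already in hand = 1.8 × 1.8 = 3.24.
Odds after that evidence = (37/963) × 3.24 = 333/2675.
Target odds = 0.99/0.01 = 99.
Need 1.7ⁿ ≥ 99 ÷ (333/2675) = 29425/37.
1.7¹² ≈582.622 falls short of 29425/37 but 1.7¹³ ≈990.458 reaches it, so n = 13.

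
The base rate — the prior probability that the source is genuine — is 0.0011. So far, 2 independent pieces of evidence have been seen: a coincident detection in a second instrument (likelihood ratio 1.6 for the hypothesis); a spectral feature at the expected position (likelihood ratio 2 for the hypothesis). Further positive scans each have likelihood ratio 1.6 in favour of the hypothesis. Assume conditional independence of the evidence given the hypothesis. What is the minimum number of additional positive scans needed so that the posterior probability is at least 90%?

Prior odds = 0.0011/0.9989 = 11/9989.
Combined Bayes factor of the evidence already in hand = 1.6 × 2 = 3.2.
Odds after that evidence = (11/9989) × 3.2 = 176/49945.
Target odds = 0.9/0.1 = 9.
Need 1.6ⁿ ≥ 9 ÷ (176/49945) = 449505/176.
1.6¹⁶ ≈1844.67 falls short of 449505/176 but 1.6¹⁷ ≈2951.48 reaches it, so n = 17.

17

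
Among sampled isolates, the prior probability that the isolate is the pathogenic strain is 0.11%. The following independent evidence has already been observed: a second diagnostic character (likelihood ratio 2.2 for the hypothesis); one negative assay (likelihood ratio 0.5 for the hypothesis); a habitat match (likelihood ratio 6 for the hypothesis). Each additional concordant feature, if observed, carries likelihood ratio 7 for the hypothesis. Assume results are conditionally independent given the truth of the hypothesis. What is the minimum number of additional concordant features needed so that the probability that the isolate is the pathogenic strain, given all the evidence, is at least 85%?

Prior odds = 0.0011/0.9989 = 11/9989.
Combined Bayes factor of the evidence already in hand = 2.2 × 0.5 × 6 = 6.6.
Odds after that evidence = (11/9989) × 6.6 = 363/49945.
Target odds = 0.85/0.15 = 17/3.
Need 7ⁿ ≥ 17/3 ÷ (363/49945) = 849065/1089.
7³ = 343 falls short of 849065/1089 but 7⁴ = 2401 reaches it, so n = 4.

4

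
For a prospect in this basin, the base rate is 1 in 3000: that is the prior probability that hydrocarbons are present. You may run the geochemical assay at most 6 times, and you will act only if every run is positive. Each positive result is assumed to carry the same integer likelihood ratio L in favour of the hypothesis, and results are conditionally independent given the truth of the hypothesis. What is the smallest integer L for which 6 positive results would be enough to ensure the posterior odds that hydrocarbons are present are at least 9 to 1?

Prior odds = (1/3000)/(2999/3000) = 1/2999.
Target odds = 9.
Need L⁶ ≥ 9 ÷ (1/2999) = 26991.
5⁶ = 15625 < 26991 ≤ 46656 = 6⁶, so L = 6.

6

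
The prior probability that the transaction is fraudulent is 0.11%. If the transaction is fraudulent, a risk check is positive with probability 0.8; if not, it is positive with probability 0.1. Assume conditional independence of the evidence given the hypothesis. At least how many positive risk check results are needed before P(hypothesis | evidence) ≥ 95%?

5

Prior odds: 0.0011 ÷ 0.9989 = 11/9989.
Likelihood ratio of a positive = 0.8/0.1 = 8.
Target odds: 0.95 ÷ 0.05 = 19.
Need (11/9989) × 8ⁿ ≥ 19, i.e. 8ⁿ ≥ 189791/11.
8⁴ = 4096 falls short of 189791/11 but 8⁵ = 32768 reaches it, so n = 5.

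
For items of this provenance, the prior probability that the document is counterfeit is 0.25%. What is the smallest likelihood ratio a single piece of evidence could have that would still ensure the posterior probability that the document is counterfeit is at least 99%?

39501

Prior odds = 0.0025/0.9975 = 1/399.
Target odds = 0.99/0.01 = 99.
Required Bayes factor = 99 ÷ (1/399) = 39501.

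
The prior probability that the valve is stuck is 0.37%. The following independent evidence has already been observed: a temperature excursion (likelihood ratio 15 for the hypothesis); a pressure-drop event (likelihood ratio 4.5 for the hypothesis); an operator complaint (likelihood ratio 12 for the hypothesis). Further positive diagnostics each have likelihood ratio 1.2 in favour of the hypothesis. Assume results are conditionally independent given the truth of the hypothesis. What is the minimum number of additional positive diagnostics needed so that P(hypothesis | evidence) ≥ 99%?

20

Prior odds = 0.0037/0.9963 = 37/9963.
Combined Bayes factor of the evidence already in hand = 15 × 4.5 × 12 = 810.
Odds after that evidence = (37/9963) × 810 = 370/123.
Target odds = 0.99/0.01 = 99.
Need 1.2ⁿ ≥ 99 ÷ (370/123) = 12177/370.
1.2¹⁹ ≈31.948 falls short of 12177/370 but 1.2²⁰ ≈38.3376 reaches it, so n = 20.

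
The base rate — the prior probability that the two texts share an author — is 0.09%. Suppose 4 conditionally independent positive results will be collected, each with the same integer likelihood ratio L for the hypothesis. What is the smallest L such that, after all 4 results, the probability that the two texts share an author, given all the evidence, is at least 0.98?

16

Prior odds = 0.0009/0.9991 = 9/9991.
Target odds = 0.98/0.02 = 49.
Need L⁴ ≥ 49 ÷ (9/9991) = 489559/9.
15⁴ = 50625 < 489559/9 ≤ 65536 = 16⁴, so L = 16.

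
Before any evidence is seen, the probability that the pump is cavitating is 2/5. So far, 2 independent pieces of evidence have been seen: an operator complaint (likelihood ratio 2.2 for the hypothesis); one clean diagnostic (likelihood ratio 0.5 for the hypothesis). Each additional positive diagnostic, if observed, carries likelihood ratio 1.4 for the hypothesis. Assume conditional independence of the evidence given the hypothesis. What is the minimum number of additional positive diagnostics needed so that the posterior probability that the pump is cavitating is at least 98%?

Prior odds = 0.4/0.6 = 2/3.
Combined Bayes factor of the evidence already in hand = 2.2 × 0.5 = 1.1.
Odds after that evidence = (2/3) × 1.1 = 11/15.
Target odds = 0.98/0.02 = 49.
Need 1.4ⁿ ≥ 49 ÷ (11/15) = 735/11.
1.4¹² ≈56.6939 falls short of 735/11 but 1.4¹³ ≈79.3715 reaches it, so n = 13.

13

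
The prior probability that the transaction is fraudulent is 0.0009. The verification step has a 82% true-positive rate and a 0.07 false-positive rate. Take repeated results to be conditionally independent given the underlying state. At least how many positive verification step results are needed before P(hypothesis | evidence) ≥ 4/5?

4

Prior odds: 0.0009 ÷ 0.9991 = 9/9991.
Likelihood ratio of a positive result = 0.82/0.07 = 82/7.
Target posterior odds = 0.8/0.2 = 4.
Need (9/9991) × (82/7)ⁿ ≥ 4, i.e. (82/7)ⁿ ≥ 39964/9.
(82/7)³ = 551368/343 falls short of 39964/9 but (82/7)⁴ = 45212176/2401 reaches it, so n = 4.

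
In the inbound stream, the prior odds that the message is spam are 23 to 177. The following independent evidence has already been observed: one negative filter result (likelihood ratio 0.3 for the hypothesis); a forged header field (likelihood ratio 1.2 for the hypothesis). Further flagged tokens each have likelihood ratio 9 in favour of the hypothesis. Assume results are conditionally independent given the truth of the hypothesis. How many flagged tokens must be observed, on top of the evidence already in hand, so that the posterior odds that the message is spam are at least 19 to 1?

3

Prior odds = 23/177.
Combined Bayes factor of the evidence already in hand = 0.3 × 1.2 = 0.36.
Odds after that evidence = (23/177) × 0.36 = 69/1475.
Target odds = 19.
Need 9ⁿ ≥ 19 ÷ (69/1475) = 28025/69.
9² = 81 falls short of 28025/69 but 9³ = 729 reaches it, so n = 3.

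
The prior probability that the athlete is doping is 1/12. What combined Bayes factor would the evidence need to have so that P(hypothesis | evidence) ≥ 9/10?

99

Prior odds = (1/12)/(11/12) = 1/11.
Target odds = 0.9/0.1 = 9.
Required Bayes factor = 9 ÷ (1/11) = 99.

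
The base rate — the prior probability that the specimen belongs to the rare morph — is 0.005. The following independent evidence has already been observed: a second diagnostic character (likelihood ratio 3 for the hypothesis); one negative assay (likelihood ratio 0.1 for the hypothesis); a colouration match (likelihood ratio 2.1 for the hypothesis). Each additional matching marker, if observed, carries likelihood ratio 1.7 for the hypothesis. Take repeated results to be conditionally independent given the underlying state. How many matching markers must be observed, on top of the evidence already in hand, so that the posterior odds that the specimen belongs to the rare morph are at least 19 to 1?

Prior odds = 0.005/0.995 = 1/199.
Combined Bayes factor of the evidence already in hand = 3 × 0.1 × 2.1 = 0.63.
Odds after that evidence = (1/199) × 0.63 = 63/19900.
Target odds = 19.
Need 1.7ⁿ ≥ 19 ÷ (63/19900) = 378100/63.
1.7¹⁶ ≈4866.12 falls short of 378100/63 but 1.7¹⁷ ≈8272.4 reaches it, so n = 17.

17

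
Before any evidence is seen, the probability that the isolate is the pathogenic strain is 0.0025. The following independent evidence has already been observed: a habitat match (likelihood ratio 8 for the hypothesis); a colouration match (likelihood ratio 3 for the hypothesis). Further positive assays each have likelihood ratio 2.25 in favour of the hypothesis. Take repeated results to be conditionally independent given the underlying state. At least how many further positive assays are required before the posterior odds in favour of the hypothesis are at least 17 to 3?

Prior odds = 0.0025/0.9975 = 1/399.
Combined Bayes factor of the evidence already in hand = 8 × 3 = 24.
Odds after that evidence = (1/399) × 24 = 8/133.
Target odds = 17/3.
Need 2.25ⁿ ≥ 17/3 ÷ (8/133) = 2261/24.
2.25⁵ = 59049/1024 falls short of 2261/24 but 2.25⁶ = 531441/4096 reaches it, so n = 6.

6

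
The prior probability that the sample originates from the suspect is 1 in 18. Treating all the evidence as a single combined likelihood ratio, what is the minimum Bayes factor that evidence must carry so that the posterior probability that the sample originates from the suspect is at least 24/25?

Prior odds = (1/18)/(17/18) = 1/17.
Target odds = 0.96/0.04 = 24.
Required Bayes factor = 24 ÷ (1/17) = 408.

408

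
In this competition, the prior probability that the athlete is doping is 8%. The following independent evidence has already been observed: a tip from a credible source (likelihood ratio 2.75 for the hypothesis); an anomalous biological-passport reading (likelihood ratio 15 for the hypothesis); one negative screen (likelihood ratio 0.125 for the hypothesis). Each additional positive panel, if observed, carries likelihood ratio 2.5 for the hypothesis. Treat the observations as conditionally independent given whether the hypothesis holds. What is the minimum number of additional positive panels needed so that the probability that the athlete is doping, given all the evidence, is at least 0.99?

Prior odds = 0.08/0.92 = 2/23.
Combined Bayes factor of the evidence already in hand = 2.75 × 15 × 0.125 = 5.15625.
Odds after that evidence = (2/23) × 5.15625 = 165/368.
Target odds = 0.99/0.01 = 99.
Need 2.5ⁿ ≥ 99 ÷ (165/368) = 220.8.
2.5⁵ = 97.65625 falls short of 220.8 but 2.5⁶ = 244.140625 reaches it, so n = 6.

6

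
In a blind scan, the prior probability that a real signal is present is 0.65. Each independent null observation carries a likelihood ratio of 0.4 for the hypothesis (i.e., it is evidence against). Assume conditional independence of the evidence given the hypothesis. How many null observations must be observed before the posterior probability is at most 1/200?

7

Prior odds: 0.65 ÷ 0.35 = 13/7.
Likelihood ratio per null observation = 0.4.
Target odds: 0.005 ÷ 0.995 = 1/199.
Require 0.4ⁿ ≤ 1/199 ÷ (13/7) = 7/2587.
0.4⁶ = 64/15625 is still above 7/2587 but 0.4⁷ = 128/78125 is at or below it, so n = 7.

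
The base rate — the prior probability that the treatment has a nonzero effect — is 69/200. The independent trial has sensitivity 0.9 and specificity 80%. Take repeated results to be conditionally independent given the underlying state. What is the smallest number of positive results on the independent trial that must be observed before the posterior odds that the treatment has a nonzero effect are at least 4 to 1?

2

Prior odds = 0.345/0.655 = 69/131.
False-positive rate = 1 − 0.8 = 0.2; likelihood ratio of a positive = 0.9/0.2 = 4.5.
Target odds = 4.
Need (69/131) × 4.5ⁿ ≥ 4, i.e. 4.5ⁿ ≥ 524/69.
4.5¹ = 4.5 falls short of 524/69 but 4.5² = 20.25 reaches it, so n = 2.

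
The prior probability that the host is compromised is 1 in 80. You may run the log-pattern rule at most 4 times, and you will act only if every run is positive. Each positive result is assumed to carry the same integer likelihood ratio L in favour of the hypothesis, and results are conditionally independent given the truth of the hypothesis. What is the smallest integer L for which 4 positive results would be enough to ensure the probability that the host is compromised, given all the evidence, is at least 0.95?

7

Prior odds = 0.0125/0.9875 = 1/79.
Target odds = 0.95/0.05 = 19.
Need L⁴ ≥ 19 ÷ (1/79) = 1501.
6⁴ = 1296 < 1501 ≤ 2401 = 7⁴, so L = 7.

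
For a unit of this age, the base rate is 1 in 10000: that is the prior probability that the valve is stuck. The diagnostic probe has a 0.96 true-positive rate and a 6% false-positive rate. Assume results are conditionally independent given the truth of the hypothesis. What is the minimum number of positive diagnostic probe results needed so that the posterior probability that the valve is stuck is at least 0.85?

Prior odds = 0.0001/0.9999 = 1/9999.
Likelihood ratio of a positive result = 0.96/0.06 = 16.
Target posterior odds = 0.85/0.15 = 17/3.
Require 16ⁿ ≥ 17/3 ÷ (1/9999) = 56661.
16³ = 4096 falls short of 56661 but 16⁴ = 65536 reaches it, so n = 4.

4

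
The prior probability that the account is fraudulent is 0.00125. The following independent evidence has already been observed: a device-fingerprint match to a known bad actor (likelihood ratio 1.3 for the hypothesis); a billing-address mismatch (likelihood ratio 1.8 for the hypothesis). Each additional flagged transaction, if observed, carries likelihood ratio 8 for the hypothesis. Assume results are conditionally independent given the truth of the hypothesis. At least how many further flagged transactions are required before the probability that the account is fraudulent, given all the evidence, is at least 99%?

6

Prior odds = 0.00125/0.99875 = 1/799.
Combined Bayes factor of the evidence already in hand = 1.3 × 1.8 = 2.34.
Odds after that evidence = (1/799) × 2.34 = 117/39950.
Target odds = 0.99/0.01 = 99.
Need 8ⁿ ≥ 99 ÷ (117/39950) = 439450/13.
8⁵ = 32768 falls short of 439450/13 but 8⁶ = 262144 reaches it, so n = 6.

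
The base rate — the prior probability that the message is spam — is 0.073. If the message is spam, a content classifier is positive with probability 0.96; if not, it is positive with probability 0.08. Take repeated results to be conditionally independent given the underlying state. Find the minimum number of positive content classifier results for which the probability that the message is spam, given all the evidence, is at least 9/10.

2

Prior odds = 0.073/0.927 = 73/927.
Likelihood ratio of a positive = 0.96/0.08 = 12.
Target odds: 0.9 ÷ 0.1 = 9.
Need (73/927) × 12ⁿ ≥ 9, i.e. 12ⁿ ≥ 8343/73.
12¹ = 12 falls short of 8343/73 but 12² = 144 reaches it, so n = 2.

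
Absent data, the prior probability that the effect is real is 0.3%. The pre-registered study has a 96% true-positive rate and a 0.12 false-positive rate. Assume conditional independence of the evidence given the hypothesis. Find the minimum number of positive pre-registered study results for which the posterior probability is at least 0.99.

6

Prior odds = 0.003/0.997 = 3/997.
Likelihood ratio of a positive result = 0.96/0.12 = 8.
Target odds: 0.99 ÷ 0.01 = 99.
Require 8ⁿ ≥ 99 ÷ (3/997) = 32901.
8⁵ = 32768 falls short of 32901 but 8⁶ = 262144 reaches it, so n = 6.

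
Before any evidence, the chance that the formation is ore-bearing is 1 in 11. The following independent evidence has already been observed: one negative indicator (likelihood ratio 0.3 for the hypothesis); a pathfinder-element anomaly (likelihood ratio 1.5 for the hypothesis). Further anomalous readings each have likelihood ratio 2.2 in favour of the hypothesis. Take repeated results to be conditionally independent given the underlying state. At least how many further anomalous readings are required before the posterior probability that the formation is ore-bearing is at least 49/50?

Prior odds = (1/11)/(10/11) = 0.1.
Combined Bayes factor of the evidence already in hand = 0.3 × 1.5 = 0.45.
Odds after that evidence = 0.1 × 0.45 = 0.045.
Target odds = 0.98/0.02 = 49.
Need 2.2ⁿ ≥ 49 ÷ 0.045 = 9800/9.
2.2⁸ = 214358881/390625 falls short of 9800/9 but 2.2⁹ ≈1207.27 reaches it, so n = 9.

9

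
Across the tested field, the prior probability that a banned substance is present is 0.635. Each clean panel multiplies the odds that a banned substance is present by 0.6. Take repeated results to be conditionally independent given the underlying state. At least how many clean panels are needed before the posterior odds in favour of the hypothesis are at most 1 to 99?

Prior odds = 0.635/0.365 = 127/73.
Likelihood ratio per clean panel = 0.6.
Target odds = 1/99.
Require 0.6ⁿ ≤ 1/99 ÷ (127/73) = 73/12573.
0.6¹⁰ = 59049/9765625 is still above 73/12573 but 0.6¹¹ = 177147/48828125 is at or below it, so n = 11.

11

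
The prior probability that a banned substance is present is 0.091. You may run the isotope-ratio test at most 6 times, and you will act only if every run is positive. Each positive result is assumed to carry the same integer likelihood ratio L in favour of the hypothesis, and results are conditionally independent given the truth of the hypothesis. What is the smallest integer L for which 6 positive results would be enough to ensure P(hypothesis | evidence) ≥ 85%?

Prior odds = 0.091/0.909 = 91/909.
Target odds = 0.85/0.15 = 17/3.
Need L⁶ ≥ 17/3 ÷ (91/909) = 5151/91.
1⁶ = 1 < 5151/91 ≤ 64 = 2⁶, so L = 2.

2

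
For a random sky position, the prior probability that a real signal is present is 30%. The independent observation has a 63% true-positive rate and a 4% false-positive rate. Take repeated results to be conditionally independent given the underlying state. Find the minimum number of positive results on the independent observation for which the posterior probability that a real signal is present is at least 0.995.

3

Prior odds = 0.3/0.7 = 3/7.
Likelihood ratio of a positive result = 0.63/0.04 = 15.75.
Target odds: 0.995 ÷ 0.005 = 199.
Require 15.75ⁿ ≥ 199 ÷ (3/7) = 1393/3.
15.75² = 248.0625 falls short of 1393/3 but 15.75³ = 3906.984375 reaches it, so n = 3.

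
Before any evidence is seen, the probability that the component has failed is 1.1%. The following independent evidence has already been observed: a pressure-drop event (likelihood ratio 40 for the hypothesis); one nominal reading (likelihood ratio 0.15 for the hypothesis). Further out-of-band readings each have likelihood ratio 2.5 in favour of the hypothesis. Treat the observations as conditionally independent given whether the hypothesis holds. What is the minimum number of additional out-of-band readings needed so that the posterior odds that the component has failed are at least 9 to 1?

6

Prior odds = 0.011/0.989 = 11/989.
Combined Bayes factor of the evidence already in hand = 40 × 0.15 = 6.
Odds after that evidence = (11/989) × 6 = 66/989.
Target odds = 9.
Need 2.5ⁿ ≥ 9 ÷ (66/989) = 2967/22.
2.5⁵ = 97.65625 falls short of 2967/22 but 2.5⁶ = 244.140625 reaches it, so n = 6.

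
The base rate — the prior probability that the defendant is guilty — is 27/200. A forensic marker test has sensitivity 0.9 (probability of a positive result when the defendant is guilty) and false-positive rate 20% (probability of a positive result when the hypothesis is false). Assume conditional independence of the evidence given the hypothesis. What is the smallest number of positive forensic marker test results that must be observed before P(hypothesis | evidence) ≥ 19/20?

Prior odds = 0.135/0.865 = 27/173.
Likelihood ratio of a positive result = 0.9/0.2 = 4.5.
Target odds: 0.95 ÷ 0.05 = 19.
Need (27/173) × 4.5ⁿ ≥ 19, i.e. 4.5ⁿ ≥ 3287/27.
4.5³ = 91.125 falls short of 3287/27 but 4.5⁴ = 410.0625 reaches it, so n = 4.

4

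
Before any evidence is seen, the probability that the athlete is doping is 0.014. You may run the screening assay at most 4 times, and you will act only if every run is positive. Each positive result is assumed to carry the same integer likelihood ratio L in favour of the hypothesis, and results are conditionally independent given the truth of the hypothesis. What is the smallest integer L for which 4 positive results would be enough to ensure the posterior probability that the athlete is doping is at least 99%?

Prior odds = 0.014/0.986 = 7/493.
Target odds = 0.99/0.01 = 99.
Need L⁴ ≥ 99 ÷ (7/493) = 48807/7.
9⁴ = 6561 < 48807/7 ≤ 10000 = 10⁴, so L = 10.

10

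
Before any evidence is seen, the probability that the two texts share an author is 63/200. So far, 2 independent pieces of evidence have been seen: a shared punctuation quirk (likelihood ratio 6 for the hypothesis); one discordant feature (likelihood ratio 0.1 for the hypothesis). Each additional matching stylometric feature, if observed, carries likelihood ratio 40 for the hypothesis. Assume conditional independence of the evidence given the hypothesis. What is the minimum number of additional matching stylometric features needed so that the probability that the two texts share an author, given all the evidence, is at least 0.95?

2

Prior odds = 0.315/0.685 = 63/137.
Combined Bayes factor of the evidence already in hand = 6 × 0.1 = 0.6.
Odds after that evidence = (63/137) × 0.6 = 189/685.
Target odds = 0.95/0.05 = 19.
Need 40ⁿ ≥ 19 ÷ (189/685) = 13015/189.
40¹ = 40 falls short of 13015/189 but 40² = 1600 reaches it, so n = 2.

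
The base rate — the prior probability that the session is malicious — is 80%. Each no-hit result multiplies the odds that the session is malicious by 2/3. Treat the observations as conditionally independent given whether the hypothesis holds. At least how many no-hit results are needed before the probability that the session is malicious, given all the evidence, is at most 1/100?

Prior odds: 0.8 ÷ 0.2 = 4.
Likelihood ratio per no-hit result = 2/3.
Target odds: 0.01 ÷ 0.99 = 1/99.
Need 4 × (2/3)ⁿ ≤ 1/99, i.e. (2/3)ⁿ ≤ 1/396.
(2/3)¹⁴ = 16384/4782969 is still above 1/396 but (2/3)¹⁵ = 32768/14348907 is at or below it, so n = 15.

15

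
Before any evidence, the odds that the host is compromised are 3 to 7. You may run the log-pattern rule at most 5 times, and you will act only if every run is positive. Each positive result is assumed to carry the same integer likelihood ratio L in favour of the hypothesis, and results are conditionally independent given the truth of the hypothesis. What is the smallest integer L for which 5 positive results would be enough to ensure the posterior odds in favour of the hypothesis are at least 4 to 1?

2

Prior odds = 3/7.
Target odds = 4.
Need L⁵ ≥ 4 ÷ (3/7) = 28/3.
1⁵ = 1 < 28/3 ≤ 32 = 2⁵, so L = 2.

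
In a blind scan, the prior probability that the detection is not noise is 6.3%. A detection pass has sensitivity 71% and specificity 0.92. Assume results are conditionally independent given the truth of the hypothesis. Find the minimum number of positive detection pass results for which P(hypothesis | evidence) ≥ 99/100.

Prior odds = 0.063/0.937 = 63/937.
False-positive rate = 1 − 0.92 = 0.08; likelihood ratio of a positive = 0.71/0.08 = 8.875.
Target posterior odds = 0.99/0.01 = 99.
Require 8.875ⁿ ≥ 99 ÷ (63/937) = 10307/7.
8.875³ = 357911/512 falls short of 10307/7 but 8.875⁴ = 25411681/4096 reaches it, so n = 4.

4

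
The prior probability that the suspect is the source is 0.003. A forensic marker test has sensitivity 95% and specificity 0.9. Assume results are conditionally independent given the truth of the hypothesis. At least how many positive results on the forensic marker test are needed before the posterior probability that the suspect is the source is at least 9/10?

Prior odds = 0.003/0.997 = 3/997.
False-positive rate = 1 − 0.9 = 0.1; likelihood ratio of a positive = 0.95/0.1 = 9.5.
Target posterior odds = 0.9/0.1 = 9.
Need (3/997) × 9.5ⁿ ≥ 9, i.e. 9.5ⁿ ≥ 2991.
9.5³ = 857.375 falls short of 2991 but 9.5⁴ = 8145.0625 reaches it, so n = 4.

4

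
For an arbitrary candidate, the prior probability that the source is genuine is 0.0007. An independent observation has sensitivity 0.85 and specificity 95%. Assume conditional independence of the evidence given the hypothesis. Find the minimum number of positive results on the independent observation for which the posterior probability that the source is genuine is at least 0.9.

4

Prior odds: 0.0007 ÷ 0.9993 = 7/9993.
False-positive rate = 1 − 0.95 = 0.05; likelihood ratio of a positive = 0.85/0.05 = 17.
Target odds: 0.9 ÷ 0.1 = 9.
Need (7/9993) × 17ⁿ ≥ 9, i.e. 17ⁿ ≥ 89937/7.
17³ = 4913 falls short of 89937/7 but 17⁴ = 83521 reaches it, so n = 4.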